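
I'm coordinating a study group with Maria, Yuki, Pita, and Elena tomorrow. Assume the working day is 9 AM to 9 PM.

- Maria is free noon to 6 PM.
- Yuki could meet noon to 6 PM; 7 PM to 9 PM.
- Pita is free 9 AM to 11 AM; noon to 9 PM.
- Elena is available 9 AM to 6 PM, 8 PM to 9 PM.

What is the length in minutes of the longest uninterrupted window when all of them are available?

360

Maria ∩ Yuki: 12:00-18:00.
Maria ∩ Yuki ∩ Pita: 12:00-18:00.
Maria ∩ Yuki ∩ Pita ∩ Elena: 12:00-18:00.
Those are the intersection windows.
The longest is 12:00-18:00 at 360 minutes.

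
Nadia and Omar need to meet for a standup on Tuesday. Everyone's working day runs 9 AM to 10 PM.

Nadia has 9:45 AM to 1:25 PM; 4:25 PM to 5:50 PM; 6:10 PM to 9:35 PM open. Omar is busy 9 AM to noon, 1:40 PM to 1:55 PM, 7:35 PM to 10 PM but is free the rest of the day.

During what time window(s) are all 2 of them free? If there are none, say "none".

12:00-13:25, 16:25-17:50, 18:10-19:35

Nadia free: 09:45-13:25, 16:25-17:50, 18:10-21:35.
Omar free: 12:00-13:40, 13:55-19:35 (invert busy blocks within the working day).
Nadia ∩ Omar: 12:00-13:25, 16:25-17:50, 18:10-19:35.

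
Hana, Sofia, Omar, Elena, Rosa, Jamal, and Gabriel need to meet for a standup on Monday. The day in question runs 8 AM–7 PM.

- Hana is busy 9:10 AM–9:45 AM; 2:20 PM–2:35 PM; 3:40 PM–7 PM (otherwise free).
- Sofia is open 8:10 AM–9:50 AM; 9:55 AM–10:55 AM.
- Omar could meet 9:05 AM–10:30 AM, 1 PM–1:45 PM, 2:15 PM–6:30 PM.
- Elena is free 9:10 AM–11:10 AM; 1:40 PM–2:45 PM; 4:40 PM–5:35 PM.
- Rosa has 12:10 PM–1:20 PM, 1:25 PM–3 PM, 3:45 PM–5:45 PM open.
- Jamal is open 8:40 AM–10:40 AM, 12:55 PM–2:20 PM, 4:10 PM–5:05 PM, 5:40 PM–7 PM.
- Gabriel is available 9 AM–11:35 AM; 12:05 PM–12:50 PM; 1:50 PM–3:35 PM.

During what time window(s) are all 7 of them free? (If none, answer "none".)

none

Hana free: 08:00-09:10, 09:45-14:20, 14:35-15:40 (invert busy blocks within the working day).
Sofia free: 08:10-09:50, 09:55-10:55.
Omar free: 09:05-10:30, 13:00-13:45, 14:15-18:30.
Elena free: 09:10-11:10, 13:40-14:45, 16:40-17:35.
Rosa free: 12:10-13:20, 13:25-15:00, 15:45-17:45.
Jamal free: 08:40-10:40, 12:55-14:20, 16:10-17:05, 17:40-19:00.
Gabriel free: 09:00-11:35, 12:05-12:50, 13:50-15:35.
Hana ∩ Sofia: 08:10-09:10, 09:45-09:50, 09:55-10:55.
Hana ∩ Sofia ∩ Omar: 09:05-09:10, 09:45-09:50, 09:55-10:30.
Hana ∩ Sofia ∩ Omar ∩ Elena: 09:45-09:50, 09:55-10:30.
Hana ∩ Sofia ∩ Omar ∩ Elena ∩ Rosa: ∅.
Hana ∩ Sofia ∩ Omar ∩ Elena ∩ Rosa ∩ Jamal: ∅.
Hana ∩ Sofia ∩ Omar ∩ Elena ∩ Rosa ∩ Jamal ∩ Gabriel: ∅.
There is no time when everyone is free.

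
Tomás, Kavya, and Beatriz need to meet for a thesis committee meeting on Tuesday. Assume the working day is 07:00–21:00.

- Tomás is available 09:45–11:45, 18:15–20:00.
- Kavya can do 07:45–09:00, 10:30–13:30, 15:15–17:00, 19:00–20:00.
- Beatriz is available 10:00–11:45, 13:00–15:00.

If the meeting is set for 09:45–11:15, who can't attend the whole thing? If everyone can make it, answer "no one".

Beatriz, Kavya

Tomás: free for 09:45-11:15. Kavya: not fully free for 09:45-11:15. Beatriz: not fully free for 09:45-11:15.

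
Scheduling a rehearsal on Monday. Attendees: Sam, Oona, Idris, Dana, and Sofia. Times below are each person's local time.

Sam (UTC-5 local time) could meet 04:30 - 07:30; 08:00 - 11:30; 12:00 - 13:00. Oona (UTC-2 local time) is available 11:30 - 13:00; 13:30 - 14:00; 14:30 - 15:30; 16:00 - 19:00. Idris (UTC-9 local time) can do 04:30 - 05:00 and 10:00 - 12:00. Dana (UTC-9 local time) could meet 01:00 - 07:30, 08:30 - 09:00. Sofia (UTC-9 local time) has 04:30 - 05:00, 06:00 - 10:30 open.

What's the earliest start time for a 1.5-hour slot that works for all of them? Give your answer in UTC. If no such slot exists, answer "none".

Sam in UTC: 09:30-12:30, 13:00-16:30, 17:00-18:00 (add 5h to convert from UTC-5).
Oona in UTC: 13:30-15:00, 15:30-16:00, 16:30-17:30, 18:00-21:00 (add 2h to convert from UTC-2).
Idris in UTC: 13:30-14:00, 19:00-21:00 (add 9h to convert from UTC-9).
Dana in UTC: 10:00-16:30, 17:30-18:00 (add 9h to convert from UTC-9).
Sofia in UTC: 13:30-14:00, 15:00-19:30 (add 9h to convert from UTC-9).
Sam ∩ Oona: 13:30-15:00, 15:30-16:00, 17:00-17:30.
Sam ∩ Oona ∩ Idris: 13:30-14:00.
Sam ∩ Oona ∩ Idris ∩ Dana: 13:30-14:00.
Sam ∩ Oona ∩ Idris ∩ Dana ∩ Sofia: 13:30-14:00.
No common window is at least 90 minutes long.

none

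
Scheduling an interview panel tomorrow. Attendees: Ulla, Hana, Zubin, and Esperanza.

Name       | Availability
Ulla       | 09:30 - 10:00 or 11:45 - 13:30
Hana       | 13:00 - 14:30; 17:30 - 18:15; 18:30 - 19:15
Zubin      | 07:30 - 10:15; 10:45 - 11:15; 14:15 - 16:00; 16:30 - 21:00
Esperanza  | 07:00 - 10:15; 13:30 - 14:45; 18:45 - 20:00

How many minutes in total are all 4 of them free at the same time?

Ulla ∩ Hana: 13:00-13:30.
Ulla ∩ Hana ∩ Zubin: ∅.
Ulla ∩ Hana ∩ Zubin ∩ Esperanza: ∅.
There is no time when everyone is free.
There is no common window, so the total is 0 minutes.

0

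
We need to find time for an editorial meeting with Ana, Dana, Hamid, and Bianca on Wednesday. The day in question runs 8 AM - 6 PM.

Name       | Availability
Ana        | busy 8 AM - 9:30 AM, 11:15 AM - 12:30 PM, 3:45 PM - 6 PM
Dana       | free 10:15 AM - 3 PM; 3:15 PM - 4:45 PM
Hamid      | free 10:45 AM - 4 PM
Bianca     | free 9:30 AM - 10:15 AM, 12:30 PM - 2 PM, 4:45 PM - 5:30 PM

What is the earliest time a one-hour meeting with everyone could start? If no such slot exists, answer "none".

Ana free: 09:30-11:15, 12:30-15:45 (invert busy blocks within the working day).
Dana free: 10:15-15:00, 15:15-16:45.
Hamid free: 10:45-16:00.
Bianca free: 09:30-10:15, 12:30-14:00, 16:45-17:30.
Ana ∩ Dana: 10:15-11:15, 12:30-15:00, 15:15-15:45.
Ana ∩ Dana ∩ Hamid: 10:45-11:15, 12:30-15:00, 15:15-15:45.
Ana ∩ Dana ∩ Hamid ∩ Bianca: 12:30-14:00.
So the common availability across everyone is 12:30-14:00.
The first common window of at least 60 minutes is 12:30-14:00, so the earliest start is 12:30.

12:30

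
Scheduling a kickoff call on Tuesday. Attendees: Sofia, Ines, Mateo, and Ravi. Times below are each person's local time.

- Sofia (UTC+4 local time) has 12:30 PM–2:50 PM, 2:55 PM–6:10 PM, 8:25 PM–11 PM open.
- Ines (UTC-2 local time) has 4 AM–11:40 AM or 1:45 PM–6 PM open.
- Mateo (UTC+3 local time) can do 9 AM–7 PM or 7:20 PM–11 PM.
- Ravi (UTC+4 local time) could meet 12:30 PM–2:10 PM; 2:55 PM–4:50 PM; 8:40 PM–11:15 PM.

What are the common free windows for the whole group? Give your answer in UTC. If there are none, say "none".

Sofia in UTC: 08:30-10:50, 10:55-14:10, 16:25-19:00 (subtract 4h to convert from UTC+4).
Ines in UTC: 06:00-13:40, 15:45-20:00 (add 2h to convert from UTC-2).
Mateo in UTC: 06:00-16:00, 16:20-20:00 (subtract 3h to convert from UTC+3).
Ravi in UTC: 08:30-10:10, 10:55-12:50, 16:40-19:15 (subtract 4h to convert from UTC+4).
Sofia ∩ Ines: 08:30-10:50, 10:55-13:40, 16:25-19:00.
Sofia ∩ Ines ∩ Mateo: 08:30-10:50, 10:55-13:40, 16:25-19:00.
Sofia ∩ Ines ∩ Mateo ∩ Ravi: 08:30-10:10, 10:55-12:50, 16:40-19:00.
Those are the intersection windows.

08:30-10:10, 10:55-12:50, 16:40-19:00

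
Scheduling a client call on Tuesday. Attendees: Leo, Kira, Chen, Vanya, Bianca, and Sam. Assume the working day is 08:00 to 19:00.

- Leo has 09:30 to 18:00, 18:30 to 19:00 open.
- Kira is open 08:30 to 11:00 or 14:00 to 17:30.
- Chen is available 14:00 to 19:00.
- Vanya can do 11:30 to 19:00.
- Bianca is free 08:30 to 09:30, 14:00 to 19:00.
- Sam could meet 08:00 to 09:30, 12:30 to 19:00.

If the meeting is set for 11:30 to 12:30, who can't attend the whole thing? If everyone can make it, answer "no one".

Leo: free for 11:30-12:30. Kira: not fully free for 11:30-12:30. Chen: not fully free for 11:30-12:30. Vanya: free for 11:30-12:30. Bianca: not fully free for 11:30-12:30. Sam: not fully free for 11:30-12:30.

Bianca, Chen, Kira, Sam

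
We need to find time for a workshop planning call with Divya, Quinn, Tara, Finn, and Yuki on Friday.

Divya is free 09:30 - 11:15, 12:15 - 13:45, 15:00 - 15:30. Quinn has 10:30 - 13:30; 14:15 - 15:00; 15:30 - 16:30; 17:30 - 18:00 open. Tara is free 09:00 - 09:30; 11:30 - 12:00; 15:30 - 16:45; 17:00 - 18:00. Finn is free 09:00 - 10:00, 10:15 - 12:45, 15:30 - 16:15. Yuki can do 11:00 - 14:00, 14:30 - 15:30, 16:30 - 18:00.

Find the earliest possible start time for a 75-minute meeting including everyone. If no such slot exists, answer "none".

Divya ∩ Quinn: 10:30-11:15, 12:15-13:30.
Divya ∩ Quinn ∩ Tara: ∅.
Divya ∩ Quinn ∩ Tara ∩ Finn: ∅.
Divya ∩ Quinn ∩ Tara ∩ Finn ∩ Yuki: ∅.
There is no time when everyone is free.
No common window is at least 75 minutes long.

none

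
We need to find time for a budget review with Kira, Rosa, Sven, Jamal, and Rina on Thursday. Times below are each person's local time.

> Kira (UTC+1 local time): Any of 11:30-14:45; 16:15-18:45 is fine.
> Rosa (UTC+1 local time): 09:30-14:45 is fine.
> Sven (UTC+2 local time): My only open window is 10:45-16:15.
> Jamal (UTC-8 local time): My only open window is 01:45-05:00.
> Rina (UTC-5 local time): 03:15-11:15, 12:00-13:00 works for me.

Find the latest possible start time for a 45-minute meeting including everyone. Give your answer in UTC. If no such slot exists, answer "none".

Kira in UTC: 10:30-13:45, 15:15-17:45 (subtract 1h to convert from UTC+1).
Rosa in UTC: 08:30-13:45 (subtract 1h to convert from UTC+1).
Sven in UTC: 08:45-14:15 (subtract 2h to convert from UTC+2).
Jamal in UTC: 09:45-13:00 (add 8h to convert from UTC-8).
Rina in UTC: 08:15-16:15, 17:00-18:00 (add 5h to convert from UTC-5).
Kira ∩ Rosa: 10:30-13:45.
Kira ∩ Rosa ∩ Sven: 10:30-13:45.
Kira ∩ Rosa ∩ Sven ∩ Jamal: 10:30-13:00.
Kira ∩ Rosa ∩ Sven ∩ Jamal ∩ Rina: 10:30-13:00.
The last common window of at least 45 minutes is 10:30-13:00; a 45-minute meeting can start as late as 12:15 and still end by 13:00.

12:15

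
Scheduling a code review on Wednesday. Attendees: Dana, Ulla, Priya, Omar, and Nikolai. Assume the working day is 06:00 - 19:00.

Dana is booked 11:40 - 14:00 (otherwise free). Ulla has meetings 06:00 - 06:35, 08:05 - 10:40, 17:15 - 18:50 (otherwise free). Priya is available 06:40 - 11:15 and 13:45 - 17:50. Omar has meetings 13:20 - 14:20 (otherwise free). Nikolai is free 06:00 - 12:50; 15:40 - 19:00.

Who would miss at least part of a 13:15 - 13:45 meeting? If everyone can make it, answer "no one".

Dana free: 06:00-11:40, 14:00-19:00 (invert busy blocks within the working day).
Ulla free: 06:35-08:05, 10:40-17:15, 18:50-19:00 (invert busy blocks within the working day).
Priya free: 06:40-11:15, 13:45-17:50.
Omar free: 06:00-13:20, 14:20-19:00 (invert busy blocks within the working day).
Nikolai free: 06:00-12:50, 15:40-19:00.
Dana: not fully free for 13:15-13:45. Ulla: free for 13:15-13:45. Priya: not fully free for 13:15-13:45. Omar: not fully free for 13:15-13:45. Nikolai: not fully free for 13:15-13:45.

Dana, Nikolai, Omar, Priya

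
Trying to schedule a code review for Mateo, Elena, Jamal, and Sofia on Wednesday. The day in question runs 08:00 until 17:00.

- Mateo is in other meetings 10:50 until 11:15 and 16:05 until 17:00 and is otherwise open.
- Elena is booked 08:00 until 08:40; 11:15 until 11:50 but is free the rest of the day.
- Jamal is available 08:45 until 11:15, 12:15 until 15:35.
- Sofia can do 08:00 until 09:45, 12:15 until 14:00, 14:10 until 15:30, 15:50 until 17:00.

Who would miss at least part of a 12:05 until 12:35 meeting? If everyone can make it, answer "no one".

Jamal, Sofia

Mateo free: 08:00-10:50, 11:15-16:05 (invert busy blocks within the working day).
Elena free: 08:40-11:15, 11:50-17:00 (invert busy blocks within the working day).
Jamal free: 08:45-11:15, 12:15-15:35.
Sofia free: 08:00-09:45, 12:15-14:00, 14:10-15:30, 15:50-17:00.
Mateo: free for 12:05-12:35. Elena: free for 12:05-12:35. Jamal: not fully free for 12:05-12:35. Sofia: not fully free for 12:05-12:35.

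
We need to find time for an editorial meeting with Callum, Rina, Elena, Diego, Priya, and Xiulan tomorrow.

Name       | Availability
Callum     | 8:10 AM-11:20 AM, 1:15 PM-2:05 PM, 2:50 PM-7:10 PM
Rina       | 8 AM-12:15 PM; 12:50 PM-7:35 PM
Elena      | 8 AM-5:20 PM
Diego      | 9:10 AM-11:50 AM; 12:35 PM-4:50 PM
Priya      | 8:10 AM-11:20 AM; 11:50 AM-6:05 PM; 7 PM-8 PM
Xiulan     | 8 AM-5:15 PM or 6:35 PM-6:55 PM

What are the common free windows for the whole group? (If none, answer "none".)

09:10-11:20, 13:15-14:05, 14:50-16:50

Callum ∩ Rina: 08:10-11:20, 13:15-14:05, 14:50-19:10.
Callum ∩ Rina ∩ Elena: 08:10-11:20, 13:15-14:05, 14:50-17:20.
Callum ∩ Rina ∩ Elena ∩ Diego: 09:10-11:20, 13:15-14:05, 14:50-16:50.
Callum ∩ Rina ∩ Elena ∩ Diego ∩ Priya: 09:10-11:20, 13:15-14:05, 14:50-16:50.
Callum ∩ Rina ∩ Elena ∩ Diego ∩ Priya ∩ Xiulan: 09:10-11:20, 13:15-14:05, 14:50-16:50.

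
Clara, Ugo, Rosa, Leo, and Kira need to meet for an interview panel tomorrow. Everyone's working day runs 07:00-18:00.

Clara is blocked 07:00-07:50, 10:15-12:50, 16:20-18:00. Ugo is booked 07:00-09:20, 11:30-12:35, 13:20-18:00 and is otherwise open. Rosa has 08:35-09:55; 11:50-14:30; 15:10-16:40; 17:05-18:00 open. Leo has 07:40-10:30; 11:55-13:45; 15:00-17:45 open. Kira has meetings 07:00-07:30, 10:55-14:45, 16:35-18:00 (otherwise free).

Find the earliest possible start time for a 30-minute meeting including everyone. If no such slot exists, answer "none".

Clara free: 07:50-10:15, 12:50-16:20 (invert busy blocks within the working day).
Ugo free: 09:20-11:30, 12:35-13:20 (invert busy blocks within the working day).
Rosa free: 08:35-09:55, 11:50-14:30, 15:10-16:40, 17:05-18:00.
Leo free: 07:40-10:30, 11:55-13:45, 15:00-17:45.
Kira free: 07:30-10:55, 14:45-16:35 (invert busy blocks within the working day).
Clara ∩ Ugo: 09:20-10:15, 12:50-13:20.
Clara ∩ Ugo ∩ Rosa: 09:20-09:55, 12:50-13:20.
Clara ∩ Ugo ∩ Rosa ∩ Leo: 09:20-09:55, 12:50-13:20.
Clara ∩ Ugo ∩ Rosa ∩ Leo ∩ Kira: 09:20-09:55.
The first common window of at least 30 minutes is 09:20-09:55, so the earliest start is 09:20.

09:20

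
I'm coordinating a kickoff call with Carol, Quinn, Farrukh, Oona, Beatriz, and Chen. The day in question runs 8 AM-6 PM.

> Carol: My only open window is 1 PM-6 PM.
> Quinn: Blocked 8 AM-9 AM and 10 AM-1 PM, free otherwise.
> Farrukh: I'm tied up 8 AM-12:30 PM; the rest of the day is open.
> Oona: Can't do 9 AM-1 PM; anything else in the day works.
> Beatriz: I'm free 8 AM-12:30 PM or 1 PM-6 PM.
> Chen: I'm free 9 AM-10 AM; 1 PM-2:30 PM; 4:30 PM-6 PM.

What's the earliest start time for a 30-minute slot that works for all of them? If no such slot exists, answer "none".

13:00

Carol free: 13:00-18:00.
Quinn free: 09:00-10:00, 13:00-18:00 (invert busy blocks within the working day).
Farrukh free: 12:30-18:00 (invert busy blocks within the working day).
Oona free: 08:00-09:00, 13:00-18:00 (invert busy blocks within the working day).
Beatriz free: 08:00-12:30, 13:00-18:00.
Chen free: 09:00-10:00, 13:00-14:30, 16:30-18:00.
Carol ∩ Quinn: 13:00-18:00.
Carol ∩ Quinn ∩ Farrukh: 13:00-18:00.
Carol ∩ Quinn ∩ Farrukh ∩ Oona: 13:00-18:00.
Carol ∩ Quinn ∩ Farrukh ∩ Oona ∩ Beatriz: 13:00-18:00.
Carol ∩ Quinn ∩ Farrukh ∩ Oona ∩ Beatriz ∩ Chen: 13:00-14:30, 16:30-18:00.
The first common window of at least 30 minutes is 13:00-14:30, so the earliest start is 13:00.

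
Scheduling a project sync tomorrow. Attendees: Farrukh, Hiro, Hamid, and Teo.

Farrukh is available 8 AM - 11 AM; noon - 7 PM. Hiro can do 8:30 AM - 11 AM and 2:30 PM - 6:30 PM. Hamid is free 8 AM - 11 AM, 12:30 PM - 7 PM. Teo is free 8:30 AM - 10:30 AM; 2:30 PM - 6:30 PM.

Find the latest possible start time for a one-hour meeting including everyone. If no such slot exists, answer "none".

Farrukh ∩ Hiro: 08:30-11:00, 14:30-18:30.
Farrukh ∩ Hiro ∩ Hamid: 08:30-11:00, 14:30-18:30.
Farrukh ∩ Hiro ∩ Hamid ∩ Teo: 08:30-10:30, 14:30-18:30.
So the common availability across everyone is 08:30-10:30, 14:30-18:30.
The last common window of at least 60 minutes is 14:30-18:30; a 60-minute meeting can start as late as 17:30 and still end by 18:30.

17:30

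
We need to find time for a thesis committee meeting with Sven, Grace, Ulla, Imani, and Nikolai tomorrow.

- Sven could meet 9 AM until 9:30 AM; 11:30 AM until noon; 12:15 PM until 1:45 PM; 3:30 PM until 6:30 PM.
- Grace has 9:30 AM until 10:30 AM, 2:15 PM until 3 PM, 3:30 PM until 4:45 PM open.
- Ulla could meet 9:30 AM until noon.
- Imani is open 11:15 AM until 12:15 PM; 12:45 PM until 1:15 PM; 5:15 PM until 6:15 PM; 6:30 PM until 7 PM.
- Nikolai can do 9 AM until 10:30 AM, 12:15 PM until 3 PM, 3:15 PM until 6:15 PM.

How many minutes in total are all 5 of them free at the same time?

Sven ∩ Grace: 15:30-16:45.
Sven ∩ Grace ∩ Ulla: ∅.
Sven ∩ Grace ∩ Ulla ∩ Imani: ∅.
Sven ∩ Grace ∩ Ulla ∩ Imani ∩ Nikolai: ∅.
There is no time when everyone is free.
There is no common window, so the total is 0 minutes.

0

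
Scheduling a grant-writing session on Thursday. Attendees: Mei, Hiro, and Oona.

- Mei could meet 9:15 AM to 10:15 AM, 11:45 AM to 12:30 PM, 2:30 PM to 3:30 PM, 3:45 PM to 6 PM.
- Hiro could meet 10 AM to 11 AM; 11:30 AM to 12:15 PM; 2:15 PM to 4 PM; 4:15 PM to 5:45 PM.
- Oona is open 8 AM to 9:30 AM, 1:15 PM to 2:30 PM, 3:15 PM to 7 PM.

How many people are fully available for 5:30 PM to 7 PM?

1

Oona can make the full 17:30-19:00 slot — that's 1.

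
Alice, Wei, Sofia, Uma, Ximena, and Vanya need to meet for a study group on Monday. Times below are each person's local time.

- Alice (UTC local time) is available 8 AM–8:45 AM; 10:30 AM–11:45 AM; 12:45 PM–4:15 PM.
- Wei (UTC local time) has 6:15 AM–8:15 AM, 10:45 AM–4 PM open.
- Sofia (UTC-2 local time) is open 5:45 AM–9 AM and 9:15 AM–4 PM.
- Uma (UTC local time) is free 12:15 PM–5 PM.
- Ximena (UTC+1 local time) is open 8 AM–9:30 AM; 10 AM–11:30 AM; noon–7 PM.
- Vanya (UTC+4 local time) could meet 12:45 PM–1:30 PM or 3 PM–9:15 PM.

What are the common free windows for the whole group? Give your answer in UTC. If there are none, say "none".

12:45-16:00

Alice in UTC: 08:00-08:45, 10:30-11:45, 12:45-16:15.
Wei in UTC: 06:15-08:15, 10:45-16:00.
Sofia in UTC: 07:45-11:00, 11:15-18:00 (add 2h to convert from UTC-2).
Uma in UTC: 12:15-17:00.
Ximena in UTC: 07:00-08:30, 09:00-10:30, 11:00-18:00 (subtract 1h to convert from UTC+1).
Vanya in UTC: 08:45-09:30, 11:00-17:15 (subtract 4h to convert from UTC+4).
Alice ∩ Wei: 08:00-08:15, 10:45-11:45, 12:45-16:00.
Alice ∩ Wei ∩ Sofia: 08:00-08:15, 10:45-11:00, 11:15-11:45, 12:45-16:00.
Alice ∩ Wei ∩ Sofia ∩ Uma: 12:45-16:00.
Alice ∩ Wei ∩ Sofia ∩ Uma ∩ Ximena: 12:45-16:00.
Alice ∩ Wei ∩ Sofia ∩ Uma ∩ Ximena ∩ Vanya: 12:45-16:00.
So the common availability across everyone is 12:45-16:00.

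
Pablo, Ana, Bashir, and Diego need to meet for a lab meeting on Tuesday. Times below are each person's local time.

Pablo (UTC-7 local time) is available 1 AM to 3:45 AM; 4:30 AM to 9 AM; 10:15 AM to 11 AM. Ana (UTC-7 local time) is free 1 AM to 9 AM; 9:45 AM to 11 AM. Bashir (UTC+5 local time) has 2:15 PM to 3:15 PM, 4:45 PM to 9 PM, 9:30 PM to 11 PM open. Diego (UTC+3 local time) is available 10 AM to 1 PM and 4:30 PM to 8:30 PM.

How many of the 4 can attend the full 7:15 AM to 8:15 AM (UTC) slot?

Pablo in UTC: 08:00-10:45, 11:30-16:00, 17:15-18:00 (add 7h to convert from UTC-7).
Ana in UTC: 08:00-16:00, 16:45-18:00 (add 7h to convert from UTC-7).
Bashir in UTC: 09:15-10:15, 11:45-16:00, 16:30-18:00 (subtract 5h to convert from UTC+5).
Diego in UTC: 07:00-10:00, 13:30-17:30 (subtract 3h to convert from UTC+3).
Diego can make the full 07:15-08:15 slot — that's 1.

1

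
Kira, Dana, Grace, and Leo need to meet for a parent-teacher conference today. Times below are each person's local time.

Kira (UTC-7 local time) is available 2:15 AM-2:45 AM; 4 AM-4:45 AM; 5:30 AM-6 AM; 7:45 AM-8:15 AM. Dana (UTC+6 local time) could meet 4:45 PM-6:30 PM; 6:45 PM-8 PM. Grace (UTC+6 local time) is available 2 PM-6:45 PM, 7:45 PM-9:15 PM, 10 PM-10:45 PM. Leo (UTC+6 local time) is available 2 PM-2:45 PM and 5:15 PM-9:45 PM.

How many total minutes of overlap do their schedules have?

Kira in UTC: 09:15-09:45, 11:00-11:45, 12:30-13:00, 14:45-15:15 (add 7h to convert from UTC-7).
Dana in UTC: 10:45-12:30, 12:45-14:00 (subtract 6h to convert from UTC+6).
Grace in UTC: 08:00-12:45, 13:45-15:15, 16:00-16:45 (subtract 6h to convert from UTC+6).
Leo in UTC: 08:00-08:45, 11:15-15:45 (subtract 6h to convert from UTC+6).
Kira ∩ Dana: 11:00-11:45, 12:45-13:00.
Kira ∩ Dana ∩ Grace: 11:00-11:45.
Kira ∩ Dana ∩ Grace ∩ Leo: 11:15-11:45.
That's a single block of 30 minutes.

30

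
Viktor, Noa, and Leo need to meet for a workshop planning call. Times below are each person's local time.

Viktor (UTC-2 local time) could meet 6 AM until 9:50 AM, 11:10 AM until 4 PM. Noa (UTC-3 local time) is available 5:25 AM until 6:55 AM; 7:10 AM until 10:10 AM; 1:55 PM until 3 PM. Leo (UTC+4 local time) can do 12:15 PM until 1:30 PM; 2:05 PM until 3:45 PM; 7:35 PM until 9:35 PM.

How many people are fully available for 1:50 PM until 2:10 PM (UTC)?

Viktor in UTC: 08:00-11:50, 13:10-18:00 (add 2h to convert from UTC-2).
Noa in UTC: 08:25-09:55, 10:10-13:10, 16:55-18:00 (add 3h to convert from UTC-3).
Leo in UTC: 08:15-09:30, 10:05-11:45, 15:35-17:35 (subtract 4h to convert from UTC+4).
Viktor can make the full 13:50-14:10 slot — that's 1.

1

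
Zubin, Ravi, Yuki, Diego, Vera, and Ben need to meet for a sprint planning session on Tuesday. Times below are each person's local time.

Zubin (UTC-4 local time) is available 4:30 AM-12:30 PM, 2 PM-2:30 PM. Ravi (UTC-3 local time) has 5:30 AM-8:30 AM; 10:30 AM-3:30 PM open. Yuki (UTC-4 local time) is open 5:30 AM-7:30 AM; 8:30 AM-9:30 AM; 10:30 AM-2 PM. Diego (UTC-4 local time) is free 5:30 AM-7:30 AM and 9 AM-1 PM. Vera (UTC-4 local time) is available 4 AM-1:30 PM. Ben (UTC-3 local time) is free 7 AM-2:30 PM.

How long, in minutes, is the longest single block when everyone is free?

120

Zubin in UTC: 08:30-16:30, 18:00-18:30 (add 4h to convert from UTC-4).
Ravi in UTC: 08:30-11:30, 13:30-18:30 (add 3h to convert from UTC-3).
Yuki in UTC: 09:30-11:30, 12:30-13:30, 14:30-18:00 (add 4h to convert from UTC-4).
Diego in UTC: 09:30-11:30, 13:00-17:00 (add 4h to convert from UTC-4).
Vera in UTC: 08:00-17:30 (add 4h to convert from UTC-4).
Ben in UTC: 10:00-17:30 (add 3h to convert from UTC-3).
Zubin ∩ Ravi: 08:30-11:30, 13:30-16:30, 18:00-18:30.
Zubin ∩ Ravi ∩ Yuki: 09:30-11:30, 14:30-16:30.
Zubin ∩ Ravi ∩ Yuki ∩ Diego: 09:30-11:30, 14:30-16:30.
Zubin ∩ Ravi ∩ Yuki ∩ Diego ∩ Vera: 09:30-11:30, 14:30-16:30.
Zubin ∩ Ravi ∩ Yuki ∩ Diego ∩ Vera ∩ Ben: 10:00-11:30, 14:30-16:30.
The longest is 14:30-16:30 at 120 minutes.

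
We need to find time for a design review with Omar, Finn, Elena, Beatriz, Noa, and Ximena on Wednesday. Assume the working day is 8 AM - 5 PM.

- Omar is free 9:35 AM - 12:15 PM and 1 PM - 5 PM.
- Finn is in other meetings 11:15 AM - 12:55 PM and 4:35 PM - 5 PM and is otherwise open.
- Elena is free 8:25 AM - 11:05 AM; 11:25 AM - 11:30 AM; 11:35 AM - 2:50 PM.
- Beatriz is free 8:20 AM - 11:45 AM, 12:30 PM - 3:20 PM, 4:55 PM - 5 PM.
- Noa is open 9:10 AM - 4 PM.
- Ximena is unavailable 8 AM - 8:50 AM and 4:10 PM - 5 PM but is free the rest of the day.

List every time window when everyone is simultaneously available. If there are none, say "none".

09:35-11:05, 13:00-14:50

Omar free: 09:35-12:15, 13:00-17:00.
Finn free: 08:00-11:15, 12:55-16:35 (invert busy blocks within the working day).
Elena free: 08:25-11:05, 11:25-11:30, 11:35-14:50.
Beatriz free: 08:20-11:45, 12:30-15:20, 16:55-17:00.
Noa free: 09:10-16:00.
Ximena free: 08:50-16:10 (invert busy blocks within the working day).
Omar ∩ Finn: 09:35-11:15, 13:00-16:35.
Omar ∩ Finn ∩ Elena: 09:35-11:05, 13:00-14:50.
Omar ∩ Finn ∩ Elena ∩ Beatriz: 09:35-11:05, 13:00-14:50.
Omar ∩ Finn ∩ Elena ∩ Beatriz ∩ Noa: 09:35-11:05, 13:00-14:50.
Omar ∩ Finn ∩ Elena ∩ Beatriz ∩ Noa ∩ Ximena: 09:35-11:05, 13:00-14:50.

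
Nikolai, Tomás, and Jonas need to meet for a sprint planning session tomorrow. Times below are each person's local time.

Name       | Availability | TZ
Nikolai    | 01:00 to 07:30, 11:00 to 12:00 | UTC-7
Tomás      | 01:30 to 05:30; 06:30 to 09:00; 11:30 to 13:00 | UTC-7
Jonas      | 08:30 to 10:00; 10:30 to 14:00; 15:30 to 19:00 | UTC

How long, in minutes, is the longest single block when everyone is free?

120

Nikolai in UTC: 08:00-14:30, 18:00-19:00 (add 7h to convert from UTC-7).
Tomás in UTC: 08:30-12:30, 13:30-16:00, 18:30-20:00 (add 7h to convert from UTC-7).
Jonas in UTC: 08:30-10:00, 10:30-14:00, 15:30-19:00.
Nikolai ∩ Tomás: 08:30-12:30, 13:30-14:30, 18:30-19:00.
Nikolai ∩ Tomás ∩ Jonas: 08:30-10:00, 10:30-12:30, 13:30-14:00, 18:30-19:00.
The longest is 10:30-12:30 at 120 minutes.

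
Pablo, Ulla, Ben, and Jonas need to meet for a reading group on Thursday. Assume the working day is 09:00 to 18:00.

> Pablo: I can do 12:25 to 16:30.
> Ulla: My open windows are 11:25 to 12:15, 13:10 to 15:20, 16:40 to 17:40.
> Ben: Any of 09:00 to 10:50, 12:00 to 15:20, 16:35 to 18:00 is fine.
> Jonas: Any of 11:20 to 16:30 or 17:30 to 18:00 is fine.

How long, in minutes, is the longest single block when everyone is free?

Pablo ∩ Ulla: 13:10-15:20.
Pablo ∩ Ulla ∩ Ben: 13:10-15:20.
Pablo ∩ Ulla ∩ Ben ∩ Jonas: 13:10-15:20.
So the common availability across everyone is 13:10-15:20.
The longest is 13:10-15:20 at 130 minutes.

130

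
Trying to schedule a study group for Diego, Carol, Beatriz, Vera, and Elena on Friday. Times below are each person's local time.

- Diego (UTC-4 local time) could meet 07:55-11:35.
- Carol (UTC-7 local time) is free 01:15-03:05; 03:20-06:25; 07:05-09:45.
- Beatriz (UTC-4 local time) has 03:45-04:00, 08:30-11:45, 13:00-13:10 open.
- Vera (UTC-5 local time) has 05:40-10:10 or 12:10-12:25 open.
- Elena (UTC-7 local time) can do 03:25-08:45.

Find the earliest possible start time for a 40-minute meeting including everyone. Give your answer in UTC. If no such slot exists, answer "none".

Diego in UTC: 11:55-15:35 (add 4h to convert from UTC-4).
Carol in UTC: 08:15-10:05, 10:20-13:25, 14:05-16:45 (add 7h to convert from UTC-7).
Beatriz in UTC: 07:45-08:00, 12:30-15:45, 17:00-17:10 (add 4h to convert from UTC-4).
Vera in UTC: 10:40-15:10, 17:10-17:25 (add 5h to convert from UTC-5).
Elena in UTC: 10:25-15:45 (add 7h to convert from UTC-7).
Diego ∩ Carol: 11:55-13:25, 14:05-15:35.
Diego ∩ Carol ∩ Beatriz: 12:30-13:25, 14:05-15:35.
Diego ∩ Carol ∩ Beatriz ∩ Vera: 12:30-13:25, 14:05-15:10.
Diego ∩ Carol ∩ Beatriz ∩ Vera ∩ Elena: 12:30-13:25, 14:05-15:10.
The first common window of at least 40 minutes is 12:30-13:25, so the earliest start is 12:30.

12:30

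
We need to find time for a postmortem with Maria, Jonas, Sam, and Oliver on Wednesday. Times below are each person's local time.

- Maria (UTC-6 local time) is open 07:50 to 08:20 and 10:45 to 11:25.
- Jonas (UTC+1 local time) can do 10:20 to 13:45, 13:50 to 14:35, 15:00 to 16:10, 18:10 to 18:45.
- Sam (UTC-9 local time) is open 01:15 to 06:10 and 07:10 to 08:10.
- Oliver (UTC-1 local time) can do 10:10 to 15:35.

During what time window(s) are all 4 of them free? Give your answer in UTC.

Maria in UTC: 13:50-14:20, 16:45-17:25 (add 6h to convert from UTC-6).
Jonas in UTC: 09:20-12:45, 12:50-13:35, 14:00-15:10, 17:10-17:45 (subtract 1h to convert from UTC+1).
Sam in UTC: 10:15-15:10, 16:10-17:10 (add 9h to convert from UTC-9).
Oliver in UTC: 11:10-16:35 (add 1h to convert from UTC-1).
Maria ∩ Jonas: 14:00-14:20, 17:10-17:25.
Maria ∩ Jonas ∩ Sam: 14:00-14:20.
Maria ∩ Jonas ∩ Sam ∩ Oliver: 14:00-14:20.
Those are the intersection windows.

14:00-14:20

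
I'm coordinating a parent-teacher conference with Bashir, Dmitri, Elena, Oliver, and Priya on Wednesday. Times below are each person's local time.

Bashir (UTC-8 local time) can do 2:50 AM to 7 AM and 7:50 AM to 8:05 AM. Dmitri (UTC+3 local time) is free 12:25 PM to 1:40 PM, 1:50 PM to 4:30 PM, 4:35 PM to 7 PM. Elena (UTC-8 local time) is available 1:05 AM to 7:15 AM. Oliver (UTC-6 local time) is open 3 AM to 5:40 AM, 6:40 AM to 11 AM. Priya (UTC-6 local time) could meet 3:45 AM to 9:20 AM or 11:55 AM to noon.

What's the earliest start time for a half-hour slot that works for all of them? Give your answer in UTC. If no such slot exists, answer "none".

Bashir in UTC: 10:50-15:00, 15:50-16:05 (add 8h to convert from UTC-8).
Dmitri in UTC: 09:25-10:40, 10:50-13:30, 13:35-16:00 (subtract 3h to convert from UTC+3).
Elena in UTC: 09:05-15:15 (add 8h to convert from UTC-8).
Oliver in UTC: 09:00-11:40, 12:40-17:00 (add 6h to convert from UTC-6).
Priya in UTC: 09:45-15:20, 17:55-18:00 (add 6h to convert from UTC-6).
Bashir ∩ Dmitri: 10:50-13:30, 13:35-15:00, 15:50-16:00.
Bashir ∩ Dmitri ∩ Elena: 10:50-13:30, 13:35-15:00.
Bashir ∩ Dmitri ∩ Elena ∩ Oliver: 10:50-11:40, 12:40-13:30, 13:35-15:00.
Bashir ∩ Dmitri ∩ Elena ∩ Oliver ∩ Priya: 10:50-11:40, 12:40-13:30, 13:35-15:00.
The first common window of at least 30 minutes is 10:50-11:40, so the earliest start is 10:50.

10:50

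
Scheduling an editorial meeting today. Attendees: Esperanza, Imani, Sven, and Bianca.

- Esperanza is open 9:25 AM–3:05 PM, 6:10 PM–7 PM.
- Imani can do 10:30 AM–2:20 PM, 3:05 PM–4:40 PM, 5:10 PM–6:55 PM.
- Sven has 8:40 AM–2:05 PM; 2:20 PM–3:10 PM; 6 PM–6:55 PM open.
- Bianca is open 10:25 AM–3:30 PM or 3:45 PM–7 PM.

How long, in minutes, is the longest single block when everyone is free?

215

Esperanza ∩ Imani: 10:30-14:20, 18:10-18:55.
Esperanza ∩ Imani ∩ Sven: 10:30-14:05, 18:10-18:55.
Esperanza ∩ Imani ∩ Sven ∩ Bianca: 10:30-14:05, 18:10-18:55.
Those are the intersection windows.
The longest is 10:30-14:05 at 215 minutes.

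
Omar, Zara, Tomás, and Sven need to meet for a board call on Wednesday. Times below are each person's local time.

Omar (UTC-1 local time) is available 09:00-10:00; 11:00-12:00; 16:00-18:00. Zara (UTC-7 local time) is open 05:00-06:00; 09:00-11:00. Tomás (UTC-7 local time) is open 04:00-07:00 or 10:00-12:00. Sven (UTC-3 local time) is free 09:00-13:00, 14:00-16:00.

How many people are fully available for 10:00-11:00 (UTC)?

Omar in UTC: 10:00-11:00, 12:00-13:00, 17:00-19:00 (add 1h to convert from UTC-1).
Zara in UTC: 12:00-13:00, 16:00-18:00 (add 7h to convert from UTC-7).
Tomás in UTC: 11:00-14:00, 17:00-19:00 (add 7h to convert from UTC-7).
Sven in UTC: 12:00-16:00, 17:00-19:00 (add 3h to convert from UTC-3).
Omar can make the full 10:00-11:00 slot — that's 1.

1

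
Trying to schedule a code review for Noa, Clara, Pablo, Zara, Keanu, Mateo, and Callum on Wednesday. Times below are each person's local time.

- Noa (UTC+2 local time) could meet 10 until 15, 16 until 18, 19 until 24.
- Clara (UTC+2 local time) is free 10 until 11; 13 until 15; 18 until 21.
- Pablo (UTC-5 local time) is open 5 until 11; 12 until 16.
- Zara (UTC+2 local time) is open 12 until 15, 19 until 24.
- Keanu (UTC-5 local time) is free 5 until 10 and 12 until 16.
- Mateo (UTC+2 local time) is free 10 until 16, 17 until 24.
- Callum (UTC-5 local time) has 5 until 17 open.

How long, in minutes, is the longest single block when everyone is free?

120

Noa in UTC: 08:00-13:00, 14:00-16:00, 17:00-22:00 (subtract 2h to convert from UTC+2).
Clara in UTC: 08:00-09:00, 11:00-13:00, 16:00-19:00 (subtract 2h to convert from UTC+2).
Pablo in UTC: 10:00-16:00, 17:00-21:00 (add 5h to convert from UTC-5).
Zara in UTC: 10:00-13:00, 17:00-22:00 (subtract 2h to convert from UTC+2).
Keanu in UTC: 10:00-15:00, 17:00-21:00 (add 5h to convert from UTC-5).
Mateo in UTC: 08:00-14:00, 15:00-22:00 (subtract 2h to convert from UTC+2).
Callum in UTC: 10:00-22:00 (add 5h to convert from UTC-5).
Noa ∩ Clara: 08:00-09:00, 11:00-13:00, 17:00-19:00.
Noa ∩ Clara ∩ Pablo: 11:00-13:00, 17:00-19:00.
Noa ∩ Clara ∩ Pablo ∩ Zara: 11:00-13:00, 17:00-19:00.
Noa ∩ Clara ∩ Pablo ∩ Zara ∩ Keanu: 11:00-13:00, 17:00-19:00.
Noa ∩ Clara ∩ Pablo ∩ Zara ∩ Keanu ∩ Mateo: 11:00-13:00, 17:00-19:00.
Noa ∩ Clara ∩ Pablo ∩ Zara ∩ Keanu ∩ Mateo ∩ Callum: 11:00-13:00, 17:00-19:00.
The longest is 11:00-13:00 at 120 minutes.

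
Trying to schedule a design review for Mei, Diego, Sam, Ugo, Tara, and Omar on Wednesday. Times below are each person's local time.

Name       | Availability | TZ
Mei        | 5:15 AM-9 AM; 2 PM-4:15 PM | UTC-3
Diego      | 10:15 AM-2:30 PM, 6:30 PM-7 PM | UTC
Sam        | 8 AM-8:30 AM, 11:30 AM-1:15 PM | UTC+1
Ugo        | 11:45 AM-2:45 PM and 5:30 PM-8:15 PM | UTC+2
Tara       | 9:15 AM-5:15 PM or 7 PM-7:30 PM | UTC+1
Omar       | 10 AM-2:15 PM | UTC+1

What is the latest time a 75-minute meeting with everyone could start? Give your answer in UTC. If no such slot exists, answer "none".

Mei in UTC: 08:15-12:00, 17:00-19:15 (add 3h to convert from UTC-3).
Diego in UTC: 10:15-14:30, 18:30-19:00.
Sam in UTC: 07:00-07:30, 10:30-12:15 (subtract 1h to convert from UTC+1).
Ugo in UTC: 09:45-12:45, 15:30-18:15 (subtract 2h to convert from UTC+2).
Tara in UTC: 08:15-16:15, 18:00-18:30 (subtract 1h to convert from UTC+1).
Omar in UTC: 09:00-13:15 (subtract 1h to convert from UTC+1).
Mei ∩ Diego: 10:15-12:00, 18:30-19:00.
Mei ∩ Diego ∩ Sam: 10:30-12:00.
Mei ∩ Diego ∩ Sam ∩ Ugo: 10:30-12:00.
Mei ∩ Diego ∩ Sam ∩ Ugo ∩ Tara: 10:30-12:00.
Mei ∩ Diego ∩ Sam ∩ Ugo ∩ Tara ∩ Omar: 10:30-12:00.
Those are the intersection windows.
The last common window of at least 75 minutes is 10:30-12:00; a 75-minute meeting can start as late as 10:45 and still end by 12:00.

10:45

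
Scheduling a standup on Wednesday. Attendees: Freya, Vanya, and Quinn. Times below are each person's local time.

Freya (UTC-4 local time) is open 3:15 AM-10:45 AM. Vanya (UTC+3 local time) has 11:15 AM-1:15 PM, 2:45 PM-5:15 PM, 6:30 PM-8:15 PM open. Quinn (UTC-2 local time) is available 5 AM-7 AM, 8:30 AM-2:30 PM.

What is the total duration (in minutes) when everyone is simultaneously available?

Freya in UTC: 07:15-14:45 (add 4h to convert from UTC-4).
Vanya in UTC: 08:15-10:15, 11:45-14:15, 15:30-17:15 (subtract 3h to convert from UTC+3).
Quinn in UTC: 07:00-09:00, 10:30-16:30 (add 2h to convert from UTC-2).
Freya ∩ Vanya: 08:15-10:15, 11:45-14:15.
Freya ∩ Vanya ∩ Quinn: 08:15-09:00, 11:45-14:15.
Those are the intersection windows.
Summing the common windows: 45 + 150 = 195 minutes.

195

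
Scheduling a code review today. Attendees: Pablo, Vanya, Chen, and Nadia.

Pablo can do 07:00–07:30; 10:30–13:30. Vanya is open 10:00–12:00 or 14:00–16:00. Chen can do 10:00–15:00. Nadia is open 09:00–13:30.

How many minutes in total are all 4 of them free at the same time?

90

Pablo ∩ Vanya: 10:30-12:00.
Pablo ∩ Vanya ∩ Chen: 10:30-12:00.
Pablo ∩ Vanya ∩ Chen ∩ Nadia: 10:30-12:00.
That's a single block of 90 minutes.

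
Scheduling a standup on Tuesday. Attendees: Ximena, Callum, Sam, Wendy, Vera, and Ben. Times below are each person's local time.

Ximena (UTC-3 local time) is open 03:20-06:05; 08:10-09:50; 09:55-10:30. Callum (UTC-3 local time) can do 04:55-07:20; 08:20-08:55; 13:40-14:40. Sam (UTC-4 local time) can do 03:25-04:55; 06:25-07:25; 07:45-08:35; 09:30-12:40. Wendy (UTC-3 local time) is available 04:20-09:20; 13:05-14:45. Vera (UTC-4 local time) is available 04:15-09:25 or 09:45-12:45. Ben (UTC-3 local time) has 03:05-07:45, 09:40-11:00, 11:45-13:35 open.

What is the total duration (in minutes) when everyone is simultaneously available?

Ximena in UTC: 06:20-09:05, 11:10-12:50, 12:55-13:30 (add 3h to convert from UTC-3).
Callum in UTC: 07:55-10:20, 11:20-11:55, 16:40-17:40 (add 3h to convert from UTC-3).
Sam in UTC: 07:25-08:55, 10:25-11:25, 11:45-12:35, 13:30-16:40 (add 4h to convert from UTC-4).
Wendy in UTC: 07:20-12:20, 16:05-17:45 (add 3h to convert from UTC-3).
Vera in UTC: 08:15-13:25, 13:45-16:45 (add 4h to convert from UTC-4).
Ben in UTC: 06:05-10:45, 12:40-14:00, 14:45-16:35 (add 3h to convert from UTC-3).
Ximena ∩ Callum: 07:55-09:05, 11:20-11:55.
Ximena ∩ Callum ∩ Sam: 07:55-08:55, 11:20-11:25, 11:45-11:55.
Ximena ∩ Callum ∩ Sam ∩ Wendy: 07:55-08:55, 11:20-11:25, 11:45-11:55.
Ximena ∩ Callum ∩ Sam ∩ Wendy ∩ Vera: 08:15-08:55, 11:20-11:25, 11:45-11:55.
Ximena ∩ Callum ∩ Sam ∩ Wendy ∩ Vera ∩ Ben: 08:15-08:55.
Those are the intersection windows.
That's a single block of 40 minutes.

40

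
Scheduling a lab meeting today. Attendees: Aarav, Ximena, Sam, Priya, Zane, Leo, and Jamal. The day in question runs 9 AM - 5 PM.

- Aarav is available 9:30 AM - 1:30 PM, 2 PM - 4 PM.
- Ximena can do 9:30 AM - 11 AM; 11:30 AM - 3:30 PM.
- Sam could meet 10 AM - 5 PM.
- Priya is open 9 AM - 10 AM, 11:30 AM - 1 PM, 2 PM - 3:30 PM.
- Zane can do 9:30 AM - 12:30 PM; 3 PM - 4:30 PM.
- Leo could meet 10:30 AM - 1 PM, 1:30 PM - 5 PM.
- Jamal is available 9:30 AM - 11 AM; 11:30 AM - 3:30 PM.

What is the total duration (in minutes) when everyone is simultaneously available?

90

Aarav ∩ Ximena: 09:30-11:00, 11:30-13:30, 14:00-15:30.
Aarav ∩ Ximena ∩ Sam: 10:00-11:00, 11:30-13:30, 14:00-15:30.
Aarav ∩ Ximena ∩ Sam ∩ Priya: 11:30-13:00, 14:00-15:30.
Aarav ∩ Ximena ∩ Sam ∩ Priya ∩ Zane: 11:30-12:30, 15:00-15:30.
Aarav ∩ Ximena ∩ Sam ∩ Priya ∩ Zane ∩ Leo: 11:30-12:30, 15:00-15:30.
Aarav ∩ Ximena ∩ Sam ∩ Priya ∩ Zane ∩ Leo ∩ Jamal: 11:30-12:30, 15:00-15:30.
Summing the common windows: 60 + 30 = 90 minutes.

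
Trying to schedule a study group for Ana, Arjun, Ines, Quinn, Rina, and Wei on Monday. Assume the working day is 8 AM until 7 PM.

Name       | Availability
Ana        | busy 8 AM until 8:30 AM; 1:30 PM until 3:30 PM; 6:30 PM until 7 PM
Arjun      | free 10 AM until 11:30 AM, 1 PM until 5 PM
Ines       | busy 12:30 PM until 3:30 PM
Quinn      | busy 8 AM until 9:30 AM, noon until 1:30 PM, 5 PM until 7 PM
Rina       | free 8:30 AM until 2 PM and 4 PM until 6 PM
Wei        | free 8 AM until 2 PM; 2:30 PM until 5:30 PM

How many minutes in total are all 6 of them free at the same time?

150

Ana free: 08:30-13:30, 15:30-18:30 (invert busy blocks within the working day).
Arjun free: 10:00-11:30, 13:00-17:00.
Ines free: 08:00-12:30, 15:30-19:00 (invert busy blocks within the working day).
Quinn free: 09:30-12:00, 13:30-17:00 (invert busy blocks within the working day).
Rina free: 08:30-14:00, 16:00-18:00.
Wei free: 08:00-14:00, 14:30-17:30.
Ana ∩ Arjun: 10:00-11:30, 13:00-13:30, 15:30-17:00.
Ana ∩ Arjun ∩ Ines: 10:00-11:30, 15:30-17:00.
Ana ∩ Arjun ∩ Ines ∩ Quinn: 10:00-11:30, 15:30-17:00.
Ana ∩ Arjun ∩ Ines ∩ Quinn ∩ Rina: 10:00-11:30, 16:00-17:00.
Ana ∩ Arjun ∩ Ines ∩ Quinn ∩ Rina ∩ Wei: 10:00-11:30, 16:00-17:00.
Summing the common windows: 90 + 60 = 150 minutes.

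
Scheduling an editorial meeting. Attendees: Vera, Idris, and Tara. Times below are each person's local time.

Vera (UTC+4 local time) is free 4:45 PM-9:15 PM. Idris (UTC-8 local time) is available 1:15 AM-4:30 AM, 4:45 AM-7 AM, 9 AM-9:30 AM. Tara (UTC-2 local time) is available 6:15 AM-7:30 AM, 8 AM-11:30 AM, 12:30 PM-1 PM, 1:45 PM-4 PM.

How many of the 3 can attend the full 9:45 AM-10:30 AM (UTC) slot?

Vera in UTC: 12:45-17:15 (subtract 4h to convert from UTC+4).
Idris in UTC: 09:15-12:30, 12:45-15:00, 17:00-17:30 (add 8h to convert from UTC-8).
Tara in UTC: 08:15-09:30, 10:00-13:30, 14:30-15:00, 15:45-18:00 (add 2h to convert from UTC-2).
Idris can make the full 09:45-10:30 slot — that's 1.

1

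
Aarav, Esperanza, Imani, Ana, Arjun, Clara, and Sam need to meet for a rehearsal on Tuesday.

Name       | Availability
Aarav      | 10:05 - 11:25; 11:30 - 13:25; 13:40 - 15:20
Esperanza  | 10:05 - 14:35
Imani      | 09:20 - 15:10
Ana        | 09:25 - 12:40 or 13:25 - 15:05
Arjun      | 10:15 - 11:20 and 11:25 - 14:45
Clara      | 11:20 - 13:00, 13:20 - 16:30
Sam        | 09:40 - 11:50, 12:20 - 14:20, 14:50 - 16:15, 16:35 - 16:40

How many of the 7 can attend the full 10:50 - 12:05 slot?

Esperanza, Imani, and Ana can make the full 10:50-12:05 slot — that's 3.

3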